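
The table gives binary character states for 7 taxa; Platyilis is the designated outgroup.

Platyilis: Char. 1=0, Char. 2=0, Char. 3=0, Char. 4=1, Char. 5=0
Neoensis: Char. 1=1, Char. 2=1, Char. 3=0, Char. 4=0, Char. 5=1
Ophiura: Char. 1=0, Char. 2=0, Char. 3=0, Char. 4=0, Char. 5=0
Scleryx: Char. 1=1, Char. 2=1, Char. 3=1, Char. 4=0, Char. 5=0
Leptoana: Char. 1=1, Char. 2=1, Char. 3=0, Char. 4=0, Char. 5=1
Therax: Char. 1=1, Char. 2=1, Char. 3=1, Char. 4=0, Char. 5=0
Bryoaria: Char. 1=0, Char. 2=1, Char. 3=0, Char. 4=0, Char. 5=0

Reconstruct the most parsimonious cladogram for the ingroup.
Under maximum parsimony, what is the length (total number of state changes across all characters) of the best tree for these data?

5

Character polarity is set by the outgroup: the derived state is whichever differs from the outgroup's state, so for Char. 4 the derived state is '0', and for the remaining characters it is '1'.
Char. 1 (derived state '1') is shared by Leptoana, Neoensis, Scleryx, and Therax — a synapomorphy uniting that clade.
Char. 2 (derived state '1') is shared by Bryoaria, Leptoana, Neoensis, Scleryx, and Therax — a synapomorphy uniting that clade.
Char. 3: derived state '1' in Scleryx and Therax only — synapomorphy for {Scleryx, Therax}.
All ingroup taxa share the derived state '0' for Char. 4; it defines the ingroup but does not resolve relationships within it.
Char. 5: derived state '1' in Leptoana and Neoensis only — synapomorphy for {Leptoana, Neoensis}.
Most parsimonious ingroup topology: ((((Neoensis,Leptoana),(Scleryx,Therax)),Bryoaria),Ophiura).
Changes per character on this tree: Char. 1: 1; Char. 2: 1; Char. 3: 1; Char. 4: 1; Char. 5: 1.
Total = 5.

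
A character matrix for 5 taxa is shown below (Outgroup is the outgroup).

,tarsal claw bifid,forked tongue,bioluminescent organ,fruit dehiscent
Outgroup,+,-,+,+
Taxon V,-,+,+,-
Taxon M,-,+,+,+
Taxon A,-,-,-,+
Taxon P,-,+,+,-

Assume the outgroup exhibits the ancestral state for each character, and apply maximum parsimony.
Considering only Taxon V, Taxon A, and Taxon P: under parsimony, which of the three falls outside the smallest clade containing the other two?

Character polarity is set by the outgroup: the derived state is whichever differs from the outgroup's state, so for tarsal claw bifid, bioluminescent organ, fruit dehiscent the derived state is '-', and for the remaining characters it is '+'.
All ingroup taxa share the derived state '-' for tarsal claw bifid; it defines the ingroup but does not resolve relationships within it.
Only Taxon M, Taxon P, and Taxon V show the derived state '+' for forked tongue, supporting them as a clade.
bioluminescent organ: derived state '-' in Taxon A only — an autapomorphy, so it tells us nothing about relationships among taxa.
Only Taxon P and Taxon V show the derived state '-' for fruit dehiscent, supporting them as a clade.
Most parsimonious ingroup topology: (((Taxon V,Taxon P),Taxon M),Taxon A).
Taxon P and Taxon V share a more recent common ancestor with each other than either does with Taxon A, so Taxon A is the least closely related of the three.

Taxon A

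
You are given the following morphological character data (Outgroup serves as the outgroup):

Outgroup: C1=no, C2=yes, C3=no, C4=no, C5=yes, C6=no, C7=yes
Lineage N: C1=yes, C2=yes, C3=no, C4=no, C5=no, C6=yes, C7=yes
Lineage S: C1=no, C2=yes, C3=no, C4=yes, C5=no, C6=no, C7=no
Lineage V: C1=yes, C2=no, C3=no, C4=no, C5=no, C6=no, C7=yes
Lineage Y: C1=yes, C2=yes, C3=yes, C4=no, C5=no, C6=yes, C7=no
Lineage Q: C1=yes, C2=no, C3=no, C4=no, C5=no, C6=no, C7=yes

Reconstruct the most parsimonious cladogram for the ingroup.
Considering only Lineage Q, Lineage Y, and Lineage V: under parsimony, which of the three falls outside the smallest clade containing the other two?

Lineage Y

Character polarity is set by the outgroup: the derived state is whichever differs from the outgroup's state, so for C2, C5, C7 the derived state is 'no', and for the remaining characters it is 'yes'.
C1 (derived state 'yes') is shared by Lineage N, Lineage Q, Lineage V, and Lineage Y — a synapomorphy uniting that clade.
Only Lineage Q and Lineage V show the derived state 'no' for C2, supporting them as a clade.
C3 (derived state 'yes') is unique to Lineage Y (autapomorphy; uninformative for grouping).
C4: derived state 'yes' in Lineage S only — an autapomorphy, so it tells us nothing about relationships among taxa.
C5 (derived state 'no') is shared by all ingroup taxa — unites the whole ingroup.
Only Lineage N and Lineage Y show the derived state 'yes' for C6, supporting them as a clade.
C7 (state 'no') occurs in Lineage S and Lineage Y but conflicts with the nesting implied by the other characters — most parsimoniously interpreted as homoplasy.
Most parsimonious ingroup topology: (((Lineage N,Lineage Y),(Lineage V,Lineage Q)),Lineage S).
Lineage Q and Lineage V share a more recent common ancestor with each other than either does with Lineage Y, so Lineage Y is the least closely related of the three.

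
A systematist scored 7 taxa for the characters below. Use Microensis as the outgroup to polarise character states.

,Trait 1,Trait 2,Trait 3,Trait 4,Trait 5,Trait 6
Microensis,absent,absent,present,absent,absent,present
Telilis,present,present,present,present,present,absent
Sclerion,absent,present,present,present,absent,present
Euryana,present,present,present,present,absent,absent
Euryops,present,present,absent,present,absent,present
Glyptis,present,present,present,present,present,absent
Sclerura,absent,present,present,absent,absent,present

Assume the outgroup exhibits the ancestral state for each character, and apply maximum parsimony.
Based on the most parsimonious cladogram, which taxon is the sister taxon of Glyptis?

Character polarity is set by the outgroup: the derived state is whichever differs from the outgroup's state, so for Trait 3, Trait 6 the derived state is 'absent', and for the remaining characters it is 'present'.
Only Euryana, Euryops, Glyptis, and Telilis show the derived state 'present' for Trait 1, supporting them as a clade.
Trait 2 (derived state 'present') is shared by all ingroup taxa — unites the whole ingroup.
Trait 3: derived state 'absent' in Euryops only — an autapomorphy, so it tells us nothing about relationships among taxa.
Only Euryana, Euryops, Glyptis, Sclerion, and Telilis show the derived state 'present' for Trait 4, supporting them as a clade.
Trait 5 (derived state 'present') is shared by Glyptis and Telilis — a synapomorphy uniting that clade.
Trait 6 (derived state 'absent') is shared by Euryana, Glyptis, and Telilis — a synapomorphy uniting that clade.
Most parsimonious ingroup topology: (((((Telilis,Glyptis),Euryana),Euryops),Sclerion),Sclerura).
Glyptis and Telilis form a cherry on this tree, so they are sister taxa.

Telilis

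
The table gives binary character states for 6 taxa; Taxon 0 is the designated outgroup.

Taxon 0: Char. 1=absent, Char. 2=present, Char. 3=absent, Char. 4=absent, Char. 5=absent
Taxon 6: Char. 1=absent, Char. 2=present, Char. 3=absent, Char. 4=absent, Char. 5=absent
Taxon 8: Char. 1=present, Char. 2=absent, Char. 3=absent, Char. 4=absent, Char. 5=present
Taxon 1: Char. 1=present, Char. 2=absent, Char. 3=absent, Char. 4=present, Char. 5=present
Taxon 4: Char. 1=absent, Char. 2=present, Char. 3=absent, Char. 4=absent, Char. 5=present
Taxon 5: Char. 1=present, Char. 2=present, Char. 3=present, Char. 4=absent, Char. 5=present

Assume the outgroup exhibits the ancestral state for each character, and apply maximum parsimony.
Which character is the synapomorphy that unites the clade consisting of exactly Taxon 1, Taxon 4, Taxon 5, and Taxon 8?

Char. 5

Character polarity is set by the outgroup: the derived state is whichever differs from the outgroup's state, so for Char. 2 the derived state is 'absent', and for the remaining characters it is 'present'.
Char. 1 (derived state 'present') is shared by Taxon 1, Taxon 5, and Taxon 8 — a synapomorphy uniting that clade.
Char. 2: derived state 'absent' in Taxon 1 and Taxon 8 only — synapomorphy for {Taxon 1, Taxon 8}.
Char. 3: derived state 'present' in Taxon 5 only — an autapomorphy, so it tells us nothing about relationships among taxa.
Char. 4: derived state 'present' in Taxon 1 only — an autapomorphy, so it tells us nothing about relationships among taxa.
Only Taxon 1, Taxon 4, Taxon 5, and Taxon 8 show the derived state 'present' for Char. 5, supporting them as a clade.
Most parsimonious ingroup topology: (Taxon 6,(((Taxon 8,Taxon 1),Taxon 5),Taxon 4)).
The clade {Taxon 1, Taxon 4, Taxon 5, Taxon 8} is supported by Char. 5: its derived state 'present' occurs in exactly those taxa and in no other taxon (including the outgroup).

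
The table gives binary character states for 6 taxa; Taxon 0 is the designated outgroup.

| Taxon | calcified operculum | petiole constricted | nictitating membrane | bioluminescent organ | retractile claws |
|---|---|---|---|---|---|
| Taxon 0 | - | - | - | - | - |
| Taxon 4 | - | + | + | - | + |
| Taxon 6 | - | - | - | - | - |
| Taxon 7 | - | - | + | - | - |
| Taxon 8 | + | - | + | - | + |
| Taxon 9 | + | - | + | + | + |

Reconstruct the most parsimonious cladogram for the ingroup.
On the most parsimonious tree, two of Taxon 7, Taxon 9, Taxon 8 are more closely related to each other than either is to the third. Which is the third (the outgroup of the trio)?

The outgroup has state '-' for every character, so '+' is the derived state throughout.
calcified operculum: derived state '+' in Taxon 8 and Taxon 9 only — synapomorphy for {Taxon 8, Taxon 9}.
petiole constricted: derived state '+' in Taxon 4 only — an autapomorphy, so it tells us nothing about relationships among taxa.
nictitating membrane (derived state '+') is shared by Taxon 4, Taxon 7, Taxon 8, and Taxon 9 — a synapomorphy uniting that clade.
bioluminescent organ (derived state '+') is unique to Taxon 9 (autapomorphy; uninformative for grouping).
retractile claws: derived state '+' in Taxon 4, Taxon 8, and Taxon 9 only — synapomorphy for {Taxon 4, Taxon 8, Taxon 9}.
Most parsimonious ingroup topology: (((Taxon 4,(Taxon 8,Taxon 9)),Taxon 7),Taxon 6).
Taxon 8 and Taxon 9 share a more recent common ancestor with each other than either does with Taxon 7, so Taxon 7 is the least closely related of the three.

Taxon 7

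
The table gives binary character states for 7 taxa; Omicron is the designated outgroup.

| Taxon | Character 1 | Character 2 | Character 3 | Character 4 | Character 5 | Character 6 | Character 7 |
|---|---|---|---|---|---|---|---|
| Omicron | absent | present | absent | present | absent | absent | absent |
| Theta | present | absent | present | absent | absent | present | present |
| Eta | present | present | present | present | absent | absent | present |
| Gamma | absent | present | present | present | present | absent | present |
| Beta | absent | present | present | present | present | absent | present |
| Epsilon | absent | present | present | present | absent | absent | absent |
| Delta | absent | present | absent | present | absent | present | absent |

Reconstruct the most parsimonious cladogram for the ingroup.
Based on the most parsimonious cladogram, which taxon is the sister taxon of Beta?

Gamma

Character polarity is set by the outgroup: the derived state is whichever differs from the outgroup's state, so for Character 2, Character 4 the derived state is 'absent', and for the remaining characters it is 'present'.
Only Eta and Theta show the derived state 'present' for Character 1, supporting them as a clade.
Character 2: derived state 'absent' in Theta only — an autapomorphy, so it tells us nothing about relationships among taxa.
Character 3: derived state 'present' in Beta, Epsilon, Eta, Gamma, and Theta only — synapomorphy for {Beta, Epsilon, Eta, Gamma, Theta}.
Character 4 (derived state 'absent') is unique to Theta (autapomorphy; uninformative for grouping).
Character 5 (derived state 'present') is shared by Beta and Gamma — a synapomorphy uniting that clade.
Character 6 (state 'present') occurs in Delta and Theta but conflicts with the nesting implied by the other characters — most parsimoniously interpreted as homoplasy.
Only Beta, Eta, Gamma, and Theta show the derived state 'present' for Character 7, supporting them as a clade.
Most parsimonious ingroup topology: ((((Theta,Eta),(Gamma,Beta)),Epsilon),Delta).
Beta and Gamma form a cherry on this tree, so they are sister taxa.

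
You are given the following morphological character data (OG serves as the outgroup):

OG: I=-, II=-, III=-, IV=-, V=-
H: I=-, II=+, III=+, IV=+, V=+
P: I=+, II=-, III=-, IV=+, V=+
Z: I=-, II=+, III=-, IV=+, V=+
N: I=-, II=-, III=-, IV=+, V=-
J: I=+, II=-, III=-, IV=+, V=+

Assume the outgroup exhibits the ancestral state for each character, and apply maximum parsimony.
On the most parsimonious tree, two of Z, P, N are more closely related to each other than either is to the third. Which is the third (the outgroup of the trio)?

N

The outgroup has state '-' for every character, so '+' is the derived state throughout.
I: derived state '+' in J and P only — synapomorphy for {J, P}.
II (derived state '+') is shared by H and Z — a synapomorphy uniting that clade.
III (derived state '+') is unique to H (autapomorphy; uninformative for grouping).
IV (derived state '+') is shared by all ingroup taxa — unites the whole ingroup.
V (derived state '+') is shared by H, J, P, and Z — a synapomorphy uniting that clade.
Most parsimonious ingroup topology: (((H,Z),(P,J)),N).
P and Z share a more recent common ancestor with each other than either does with N, so N is the least closely related of the three.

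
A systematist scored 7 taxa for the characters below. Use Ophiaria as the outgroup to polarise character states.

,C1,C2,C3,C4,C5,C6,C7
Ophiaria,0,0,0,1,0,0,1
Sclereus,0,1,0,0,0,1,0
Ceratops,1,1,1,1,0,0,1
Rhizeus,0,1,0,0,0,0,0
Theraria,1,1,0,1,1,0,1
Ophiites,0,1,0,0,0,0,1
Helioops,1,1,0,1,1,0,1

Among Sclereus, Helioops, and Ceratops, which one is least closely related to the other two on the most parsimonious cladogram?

Character polarity is set by the outgroup: the derived state is whichever differs from the outgroup's state, so for C4, C7 the derived state is '0', and for the remaining characters it is '1'.
C1: derived state '1' in Ceratops, Helioops, and Theraria only — synapomorphy for {Ceratops, Helioops, Theraria}.
All ingroup taxa share the derived state '1' for C2; it defines the ingroup but does not resolve relationships within it.
C3 (derived state '1') is unique to Ceratops (autapomorphy; uninformative for grouping).
C4 (derived state '0') is shared by Ophiites, Rhizeus, and Sclereus — a synapomorphy uniting that clade.
Only Helioops and Theraria show the derived state '1' for C5, supporting them as a clade.
C6: derived state '1' in Sclereus only — an autapomorphy, so it tells us nothing about relationships among taxa.
C7 (derived state '0') is shared by Rhizeus and Sclereus — a synapomorphy uniting that clade.
Most parsimonious ingroup topology: (((Sclereus,Rhizeus),Ophiites),(Ceratops,(Theraria,Helioops))).
Ceratops and Helioops share a more recent common ancestor with each other than either does with Sclereus, so Sclereus is the least closely related of the three.

Sclereus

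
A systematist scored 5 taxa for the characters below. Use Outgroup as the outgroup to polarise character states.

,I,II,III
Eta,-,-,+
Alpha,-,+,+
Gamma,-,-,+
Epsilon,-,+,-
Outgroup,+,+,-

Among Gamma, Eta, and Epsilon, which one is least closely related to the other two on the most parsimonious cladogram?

Epsilon

Character polarity is set by the outgroup: the derived state is whichever differs from the outgroup's state, so for I, II the derived state is '-', and for the remaining characters it is '+'.
All ingroup taxa share the derived state '-' for I; it defines the ingroup but does not resolve relationships within it.
II: derived state '-' in Eta and Gamma only — synapomorphy for {Eta, Gamma}.
III (derived state '+') is shared by Alpha, Eta, and Gamma — a synapomorphy uniting that clade.
Most parsimonious ingroup topology: (((Gamma,Eta),Alpha),Epsilon).
Gamma and Eta share a more recent common ancestor with each other than either does with Epsilon, so Epsilon is the least closely related of the three.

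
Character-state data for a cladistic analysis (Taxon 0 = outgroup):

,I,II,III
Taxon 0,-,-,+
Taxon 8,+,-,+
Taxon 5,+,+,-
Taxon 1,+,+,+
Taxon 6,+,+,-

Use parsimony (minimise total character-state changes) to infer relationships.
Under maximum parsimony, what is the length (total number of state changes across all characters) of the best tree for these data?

3

Character polarity is set by the outgroup: the derived state is whichever differs from the outgroup's state, so for III the derived state is '-', and for the remaining characters it is '+'.
All ingroup taxa share the derived state '+' for I; it defines the ingroup but does not resolve relationships within it.
Only Taxon 1, Taxon 5, and Taxon 6 show the derived state '+' for II, supporting them as a clade.
III (derived state '-') is shared by Taxon 5 and Taxon 6 — a synapomorphy uniting that clade.
Most parsimonious ingroup topology: (Taxon 8,((Taxon 5,Taxon 6),Taxon 1)).
Changes per character on this tree: I: 1; II: 1; III: 1.
Total = 3.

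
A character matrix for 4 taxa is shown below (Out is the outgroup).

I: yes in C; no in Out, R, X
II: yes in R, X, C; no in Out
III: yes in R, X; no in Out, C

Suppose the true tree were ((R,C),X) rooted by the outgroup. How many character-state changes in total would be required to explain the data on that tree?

4

Map each character onto ((R,C),X) (rooted by Out) and count the minimum state changes it requires (Fitch parsimony):
I: 1; II: 1; III: 2.
Total tree length = 4.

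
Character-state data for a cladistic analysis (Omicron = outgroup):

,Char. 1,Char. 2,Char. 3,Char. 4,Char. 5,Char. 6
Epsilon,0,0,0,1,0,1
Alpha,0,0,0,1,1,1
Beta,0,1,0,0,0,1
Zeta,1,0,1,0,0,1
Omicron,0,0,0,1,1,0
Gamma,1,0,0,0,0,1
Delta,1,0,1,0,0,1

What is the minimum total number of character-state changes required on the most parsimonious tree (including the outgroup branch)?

6

Character polarity is set by the outgroup: the derived state is whichever differs from the outgroup's state, so for Char. 4, Char. 5 the derived state is '0', and for the remaining characters it is '1'.
Char. 1: derived state '1' in Delta, Gamma, and Zeta only — synapomorphy for {Delta, Gamma, Zeta}.
Char. 2: derived state '1' in Beta only — an autapomorphy, so it tells us nothing about relationships among taxa.
Only Delta and Zeta show the derived state '1' for Char. 3, supporting them as a clade.
Only Beta, Delta, Gamma, and Zeta show the derived state '0' for Char. 4, supporting them as a clade.
Only Beta, Delta, Epsilon, Gamma, and Zeta show the derived state '0' for Char. 5, supporting them as a clade.
Char. 6 (derived state '1') is shared by all ingroup taxa — unites the whole ingroup.
Most parsimonious ingroup topology: ((((Gamma,(Delta,Zeta)),Beta),Epsilon),Alpha).
Changes per character on this tree: Char. 1: 1; Char. 2: 1; Char. 3: 1; Char. 4: 1; Char. 5: 1; Char. 6: 1.
Total = 6.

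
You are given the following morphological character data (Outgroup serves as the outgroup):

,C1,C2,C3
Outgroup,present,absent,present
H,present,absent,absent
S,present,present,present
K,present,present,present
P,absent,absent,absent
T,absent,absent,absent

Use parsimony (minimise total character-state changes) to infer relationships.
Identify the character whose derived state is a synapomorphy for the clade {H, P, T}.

C3

Character polarity is set by the outgroup: the derived state is whichever differs from the outgroup's state, so for C1, C3 the derived state is 'absent', and for the remaining characters it is 'present'.
C1: derived state 'absent' in P and T only — synapomorphy for {P, T}.
C2: derived state 'present' in K and S only — synapomorphy for {K, S}.
C3 (derived state 'absent') is shared by H, P, and T — a synapomorphy uniting that clade.
Most parsimonious ingroup topology: ((H,(P,T)),(S,K)).
The clade {H, P, T} is supported by C3: its derived state 'absent' occurs in exactly those taxa and in no other taxon (including the outgroup).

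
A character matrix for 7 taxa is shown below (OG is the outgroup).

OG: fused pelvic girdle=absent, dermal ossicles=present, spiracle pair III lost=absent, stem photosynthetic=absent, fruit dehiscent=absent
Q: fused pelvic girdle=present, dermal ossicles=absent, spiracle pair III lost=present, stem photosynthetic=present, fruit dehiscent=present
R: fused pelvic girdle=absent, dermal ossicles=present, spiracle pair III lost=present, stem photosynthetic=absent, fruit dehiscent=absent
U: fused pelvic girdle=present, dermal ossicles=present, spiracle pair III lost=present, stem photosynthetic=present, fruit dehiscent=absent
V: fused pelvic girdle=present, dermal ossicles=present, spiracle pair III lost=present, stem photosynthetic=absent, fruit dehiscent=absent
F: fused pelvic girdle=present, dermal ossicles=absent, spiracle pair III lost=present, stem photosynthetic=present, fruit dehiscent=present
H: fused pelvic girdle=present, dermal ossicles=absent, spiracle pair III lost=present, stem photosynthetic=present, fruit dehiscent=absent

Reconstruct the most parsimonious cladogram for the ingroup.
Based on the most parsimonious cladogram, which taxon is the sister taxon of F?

Q

Character polarity is set by the outgroup: the derived state is whichever differs from the outgroup's state, so for dermal ossicles the derived state is 'absent', and for the remaining characters it is 'present'.
fused pelvic girdle: derived state 'present' in F, H, Q, U, and V only — synapomorphy for {F, H, Q, U, V}.
Only F, H, and Q show the derived state 'absent' for dermal ossicles, supporting them as a clade.
spiracle pair III lost (derived state 'present') is shared by all ingroup taxa — unites the whole ingroup.
Only F, H, Q, and U show the derived state 'present' for stem photosynthetic, supporting them as a clade.
fruit dehiscent (derived state 'present') is shared by F and Q — a synapomorphy uniting that clade.
Most parsimonious ingroup topology: (((((Q,F),H),U),V),R).
F and Q form a cherry on this tree, so they are sister taxa.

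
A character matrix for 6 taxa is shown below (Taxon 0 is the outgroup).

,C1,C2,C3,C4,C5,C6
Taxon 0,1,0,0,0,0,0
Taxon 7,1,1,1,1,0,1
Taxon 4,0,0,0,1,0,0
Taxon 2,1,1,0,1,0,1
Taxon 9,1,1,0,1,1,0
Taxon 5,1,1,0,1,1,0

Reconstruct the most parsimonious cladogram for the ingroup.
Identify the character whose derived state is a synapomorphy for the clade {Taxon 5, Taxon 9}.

Character polarity is set by the outgroup: the derived state is whichever differs from the outgroup's state, so for C1 the derived state is '0', and for the remaining characters it is '1'.
C1 (derived state '0') is unique to Taxon 4 (autapomorphy; uninformative for grouping).
C2: derived state '1' in Taxon 2, Taxon 5, Taxon 7, and Taxon 9 only — synapomorphy for {Taxon 2, Taxon 5, Taxon 7, Taxon 9}.
C3 (derived state '1') is unique to Taxon 7 (autapomorphy; uninformative for grouping).
All ingroup taxa share the derived state '1' for C4; it defines the ingroup but does not resolve relationships within it.
C5: derived state '1' in Taxon 5 and Taxon 9 only — synapomorphy for {Taxon 5, Taxon 9}.
C6 (derived state '1') is shared by Taxon 2 and Taxon 7 — a synapomorphy uniting that clade.
Most parsimonious ingroup topology: (((Taxon 7,Taxon 2),(Taxon 9,Taxon 5)),Taxon 4).
The clade {Taxon 5, Taxon 9} is supported by C5: its derived state '1' occurs in exactly those taxa and in no other taxon (including the outgroup).

C5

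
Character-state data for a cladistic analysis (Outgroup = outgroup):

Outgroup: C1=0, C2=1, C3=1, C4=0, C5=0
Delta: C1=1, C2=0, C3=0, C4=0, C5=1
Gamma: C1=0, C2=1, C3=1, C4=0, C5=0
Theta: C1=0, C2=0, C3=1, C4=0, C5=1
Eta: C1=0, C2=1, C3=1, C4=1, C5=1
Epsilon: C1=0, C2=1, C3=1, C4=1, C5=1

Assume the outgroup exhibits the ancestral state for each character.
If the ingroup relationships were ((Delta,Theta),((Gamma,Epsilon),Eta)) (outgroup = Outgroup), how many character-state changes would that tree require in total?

7

Map each character onto ((Delta,Theta),((Gamma,Epsilon),Eta)) (rooted by Outgroup) and count the minimum state changes it requires (Fitch parsimony):
C1: 1; C2: 1; C3: 1; C4: 2; C5: 2.
Total tree length = 7.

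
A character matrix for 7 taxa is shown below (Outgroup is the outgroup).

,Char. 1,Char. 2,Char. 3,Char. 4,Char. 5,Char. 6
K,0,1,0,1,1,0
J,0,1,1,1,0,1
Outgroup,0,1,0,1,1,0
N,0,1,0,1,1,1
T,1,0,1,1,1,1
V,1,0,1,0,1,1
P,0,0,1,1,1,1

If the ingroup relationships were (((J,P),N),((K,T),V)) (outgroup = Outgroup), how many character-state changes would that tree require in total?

Map each character onto (((J,P),N),((K,T),V)) (rooted by Outgroup) and count the minimum state changes it requires (Fitch parsimony):
Char. 1: 2; Char. 2: 3; Char. 3: 3; Char. 4: 1; Char. 5: 1; Char. 6: 2.
Total tree length = 12.

12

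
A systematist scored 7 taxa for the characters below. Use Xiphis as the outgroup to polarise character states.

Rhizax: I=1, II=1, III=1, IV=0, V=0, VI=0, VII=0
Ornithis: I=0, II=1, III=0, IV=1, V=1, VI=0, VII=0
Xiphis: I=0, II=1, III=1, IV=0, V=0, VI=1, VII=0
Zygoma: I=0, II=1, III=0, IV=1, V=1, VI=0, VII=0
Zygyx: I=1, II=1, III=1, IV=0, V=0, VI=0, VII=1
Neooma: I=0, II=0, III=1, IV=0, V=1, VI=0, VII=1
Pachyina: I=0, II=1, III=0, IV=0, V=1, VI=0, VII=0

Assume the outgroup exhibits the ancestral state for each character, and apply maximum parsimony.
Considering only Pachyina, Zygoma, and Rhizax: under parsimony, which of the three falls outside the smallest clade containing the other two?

Rhizax

Character polarity is set by the outgroup: the derived state is whichever differs from the outgroup's state, so for II, III, VI the derived state is '0', and for the remaining characters it is '1'.
Only Rhizax and Zygyx show the derived state '1' for I, supporting them as a clade.
II: derived state '0' in Neooma only — an autapomorphy, so it tells us nothing about relationships among taxa.
III (derived state '0') is shared by Ornithis, Pachyina, and Zygoma — a synapomorphy uniting that clade.
IV: derived state '1' in Ornithis and Zygoma only — synapomorphy for {Ornithis, Zygoma}.
Only Neooma, Ornithis, Pachyina, and Zygoma show the derived state '1' for V, supporting them as a clade.
VI (derived state '0') is shared by all ingroup taxa — unites the whole ingroup.
VII groups Neooma and Zygyx, which is incompatible with the clades supported by the remaining characters; treating it as convergent (homoplasy) costs fewer steps than any alternative tree.
Most parsimonious ingroup topology: ((Rhizax,Zygyx),(Neooma,((Zygoma,Ornithis),Pachyina))).
Pachyina and Zygoma share a more recent common ancestor with each other than either does with Rhizax, so Rhizax is the least closely related of the three.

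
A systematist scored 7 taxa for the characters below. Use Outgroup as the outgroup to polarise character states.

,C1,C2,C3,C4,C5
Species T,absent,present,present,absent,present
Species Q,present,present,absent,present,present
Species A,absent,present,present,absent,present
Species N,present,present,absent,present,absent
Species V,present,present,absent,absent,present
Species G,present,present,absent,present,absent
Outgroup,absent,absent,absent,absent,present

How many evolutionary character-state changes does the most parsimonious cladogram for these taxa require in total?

Character polarity is set by the outgroup: the derived state is whichever differs from the outgroup's state, so for C5 the derived state is 'absent', and for the remaining characters it is 'present'.
Only Species G, Species N, Species Q, and Species V show the derived state 'present' for C1, supporting them as a clade.
C2 (derived state 'present') is shared by all ingroup taxa — unites the whole ingroup.
Only Species A and Species T show the derived state 'present' for C3, supporting them as a clade.
C4 (derived state 'present') is shared by Species G, Species N, and Species Q — a synapomorphy uniting that clade.
Only Species G and Species N show the derived state 'absent' for C5, supporting them as a clade.
Most parsimonious ingroup topology: ((Species V,(Species Q,(Species G,Species N))),(Species T,Species A)).
Changes per character on this tree: C1: 1; C2: 1; C3: 1; C4: 1; C5: 1.
Total = 5.

5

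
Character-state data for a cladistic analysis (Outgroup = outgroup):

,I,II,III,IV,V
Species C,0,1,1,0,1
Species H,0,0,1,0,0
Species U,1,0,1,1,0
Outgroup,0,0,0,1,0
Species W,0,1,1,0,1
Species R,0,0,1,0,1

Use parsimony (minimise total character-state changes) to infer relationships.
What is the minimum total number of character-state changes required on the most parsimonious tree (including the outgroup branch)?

5

Character polarity is set by the outgroup: the derived state is whichever differs from the outgroup's state, so for IV the derived state is '0', and for the remaining characters it is '1'.
I: derived state '1' in Species U only — an autapomorphy, so it tells us nothing about relationships among taxa.
II: derived state '1' in Species C and Species W only — synapomorphy for {Species C, Species W}.
All ingroup taxa share the derived state '1' for III; it defines the ingroup but does not resolve relationships within it.
IV (derived state '0') is shared by Species C, Species H, Species R, and Species W — a synapomorphy uniting that clade.
V: derived state '1' in Species C, Species R, and Species W only — synapomorphy for {Species C, Species R, Species W}.
Most parsimonious ingroup topology: (((Species R,(Species W,Species C)),Species H),Species U).
Changes per character on this tree: I: 1; II: 1; III: 1; IV: 1; V: 1.
Total = 5.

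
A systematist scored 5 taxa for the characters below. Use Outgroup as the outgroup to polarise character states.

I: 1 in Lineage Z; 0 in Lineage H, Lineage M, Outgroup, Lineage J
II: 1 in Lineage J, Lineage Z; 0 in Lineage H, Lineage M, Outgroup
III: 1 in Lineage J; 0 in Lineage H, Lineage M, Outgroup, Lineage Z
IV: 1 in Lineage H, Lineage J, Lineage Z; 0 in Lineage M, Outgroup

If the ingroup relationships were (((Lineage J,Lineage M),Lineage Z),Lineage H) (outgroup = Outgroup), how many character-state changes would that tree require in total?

6

Map each character onto (((Lineage J,Lineage M),Lineage Z),Lineage H) (rooted by Outgroup) and count the minimum state changes it requires (Fitch parsimony):
I: 1; II: 2; III: 1; IV: 2.
Total tree length = 6.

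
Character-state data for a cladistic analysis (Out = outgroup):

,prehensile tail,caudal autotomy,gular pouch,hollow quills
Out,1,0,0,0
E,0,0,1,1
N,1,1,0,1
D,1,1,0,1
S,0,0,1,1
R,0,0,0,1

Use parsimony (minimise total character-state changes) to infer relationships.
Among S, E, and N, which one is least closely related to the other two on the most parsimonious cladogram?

N

Character polarity is set by the outgroup: the derived state is whichever differs from the outgroup's state, so for prehensile tail the derived state is '0', and for the remaining characters it is '1'.
prehensile tail: derived state '0' in E, R, and S only — synapomorphy for {E, R, S}.
caudal autotomy (derived state '1') is shared by D and N — a synapomorphy uniting that clade.
gular pouch: derived state '1' in E and S only — synapomorphy for {E, S}.
All ingroup taxa share the derived state '1' for hollow quills; it defines the ingroup but does not resolve relationships within it.
Most parsimonious ingroup topology: (((E,S),R),(N,D)).
S and E share a more recent common ancestor with each other than either does with N, so N is the least closely related of the three.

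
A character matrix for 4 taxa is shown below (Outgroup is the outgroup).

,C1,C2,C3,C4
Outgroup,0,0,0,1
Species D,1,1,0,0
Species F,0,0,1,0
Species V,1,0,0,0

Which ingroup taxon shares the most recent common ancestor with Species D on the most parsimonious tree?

Species V

Character polarity is set by the outgroup: the derived state is whichever differs from the outgroup's state, so for C4 the derived state is '0', and for the remaining characters it is '1'.
Only Species D and Species V show the derived state '1' for C1, supporting them as a clade.
C2 (derived state '1') is unique to Species D (autapomorphy; uninformative for grouping).
C3 (derived state '1') is unique to Species F (autapomorphy; uninformative for grouping).
C4 (derived state '0') is shared by all ingroup taxa — unites the whole ingroup.
Most parsimonious ingroup topology: ((Species D,Species V),Species F).
Species D and Species V form a cherry on this tree, so they are sister taxa.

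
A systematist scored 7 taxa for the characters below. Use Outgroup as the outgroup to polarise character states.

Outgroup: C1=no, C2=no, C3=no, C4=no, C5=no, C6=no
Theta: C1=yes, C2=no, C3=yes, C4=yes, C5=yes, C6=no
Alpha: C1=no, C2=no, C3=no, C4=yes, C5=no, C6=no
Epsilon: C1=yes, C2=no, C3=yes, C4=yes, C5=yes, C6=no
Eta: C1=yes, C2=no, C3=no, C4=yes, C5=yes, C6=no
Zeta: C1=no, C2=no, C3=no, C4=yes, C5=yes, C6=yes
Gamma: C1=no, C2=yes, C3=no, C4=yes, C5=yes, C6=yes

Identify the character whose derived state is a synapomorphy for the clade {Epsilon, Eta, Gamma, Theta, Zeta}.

C5

The outgroup has state 'no' for every character, so 'yes' is the derived state throughout.
C1 (derived state 'yes') is shared by Epsilon, Eta, and Theta — a synapomorphy uniting that clade.
C2 (derived state 'yes') is unique to Gamma (autapomorphy; uninformative for grouping).
Only Epsilon and Theta show the derived state 'yes' for C3, supporting them as a clade.
C4 (derived state 'yes') is shared by all ingroup taxa — unites the whole ingroup.
C5: derived state 'yes' in Epsilon, Eta, Gamma, Theta, and Zeta only — synapomorphy for {Epsilon, Eta, Gamma, Theta, Zeta}.
Only Gamma and Zeta show the derived state 'yes' for C6, supporting them as a clade.
Most parsimonious ingroup topology: ((((Theta,Epsilon),Eta),(Zeta,Gamma)),Alpha).
The clade {Epsilon, Eta, Gamma, Theta, Zeta} is supported by C5: its derived state 'yes' occurs in exactly those taxa and in no other taxon (including the outgroup).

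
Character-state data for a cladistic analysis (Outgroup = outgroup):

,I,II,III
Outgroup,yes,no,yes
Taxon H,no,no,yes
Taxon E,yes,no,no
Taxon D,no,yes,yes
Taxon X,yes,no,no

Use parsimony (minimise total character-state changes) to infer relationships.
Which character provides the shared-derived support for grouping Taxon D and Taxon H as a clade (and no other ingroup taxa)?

I

Character polarity is set by the outgroup: the derived state is whichever differs from the outgroup's state, so for I, III the derived state is 'no', and for the remaining characters it is 'yes'.
Only Taxon D and Taxon H show the derived state 'no' for I, supporting them as a clade.
II: derived state 'yes' in Taxon D only — an autapomorphy, so it tells us nothing about relationships among taxa.
III: derived state 'no' in Taxon E and Taxon X only — synapomorphy for {Taxon E, Taxon X}.
Most parsimonious ingroup topology: ((Taxon H,Taxon D),(Taxon E,Taxon X)).
The clade {Taxon D, Taxon H} is supported by I: its derived state 'no' occurs in exactly those taxa and in no other taxon (including the outgroup).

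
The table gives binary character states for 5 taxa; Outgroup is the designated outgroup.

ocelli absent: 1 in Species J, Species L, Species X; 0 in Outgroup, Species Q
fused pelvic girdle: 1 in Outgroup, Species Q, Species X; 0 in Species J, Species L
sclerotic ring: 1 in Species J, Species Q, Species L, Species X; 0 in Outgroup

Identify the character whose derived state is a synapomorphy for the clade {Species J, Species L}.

Character polarity is set by the outgroup: the derived state is whichever differs from the outgroup's state, so for fused pelvic girdle the derived state is '0', and for the remaining characters it is '1'.
Only Species J, Species L, and Species X show the derived state '1' for ocelli absent, supporting them as a clade.
Only Species J and Species L show the derived state '0' for fused pelvic girdle, supporting them as a clade.
All ingroup taxa share the derived state '1' for sclerotic ring; it defines the ingroup but does not resolve relationships within it.
Most parsimonious ingroup topology: (((Species J,Species L),Species X),Species Q).
The clade {Species J, Species L} is supported by fused pelvic girdle: its derived state '0' occurs in exactly those taxa and in no other taxon (including the outgroup).

fused pelvic girdle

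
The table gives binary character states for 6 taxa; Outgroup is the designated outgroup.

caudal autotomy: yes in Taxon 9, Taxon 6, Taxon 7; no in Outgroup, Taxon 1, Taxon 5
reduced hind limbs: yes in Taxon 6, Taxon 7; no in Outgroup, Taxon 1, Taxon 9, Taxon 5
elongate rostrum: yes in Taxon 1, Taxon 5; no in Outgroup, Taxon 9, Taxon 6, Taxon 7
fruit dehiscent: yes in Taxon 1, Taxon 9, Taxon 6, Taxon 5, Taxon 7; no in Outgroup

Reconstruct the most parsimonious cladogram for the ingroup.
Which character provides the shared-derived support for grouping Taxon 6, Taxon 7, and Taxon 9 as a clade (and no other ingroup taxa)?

The outgroup has state 'no' for every character, so 'yes' is the derived state throughout.
caudal autotomy (derived state 'yes') is shared by Taxon 6, Taxon 7, and Taxon 9 — a synapomorphy uniting that clade.
reduced hind limbs: derived state 'yes' in Taxon 6 and Taxon 7 only — synapomorphy for {Taxon 6, Taxon 7}.
elongate rostrum: derived state 'yes' in Taxon 1 and Taxon 5 only — synapomorphy for {Taxon 1, Taxon 5}.
fruit dehiscent (derived state 'yes') is shared by all ingroup taxa — unites the whole ingroup.
Most parsimonious ingroup topology: ((Taxon 1,Taxon 5),(Taxon 9,(Taxon 6,Taxon 7))).
The clade {Taxon 6, Taxon 7, Taxon 9} is supported by caudal autotomy: its derived state 'yes' occurs in exactly those taxa and in no other taxon (including the outgroup).

caudal autotomy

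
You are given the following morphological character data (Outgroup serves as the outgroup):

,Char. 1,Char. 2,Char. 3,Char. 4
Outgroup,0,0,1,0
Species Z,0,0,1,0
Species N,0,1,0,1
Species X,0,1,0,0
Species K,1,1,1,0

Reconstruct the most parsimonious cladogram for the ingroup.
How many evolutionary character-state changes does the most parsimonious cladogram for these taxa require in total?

Character polarity is set by the outgroup: the derived state is whichever differs from the outgroup's state, so for Char. 3 the derived state is '0', and for the remaining characters it is '1'.
Char. 1 (derived state '1') is unique to Species K (autapomorphy; uninformative for grouping).
Char. 2 (derived state '1') is shared by Species K, Species N, and Species X — a synapomorphy uniting that clade.
Char. 3 (derived state '0') is shared by Species N and Species X — a synapomorphy uniting that clade.
Char. 4 (derived state '1') is unique to Species N (autapomorphy; uninformative for grouping).
Most parsimonious ingroup topology: (Species Z,((Species N,Species X),Species K)).
Changes per character on this tree: Char. 1: 1; Char. 2: 1; Char. 3: 1; Char. 4: 1.
Total = 4.

4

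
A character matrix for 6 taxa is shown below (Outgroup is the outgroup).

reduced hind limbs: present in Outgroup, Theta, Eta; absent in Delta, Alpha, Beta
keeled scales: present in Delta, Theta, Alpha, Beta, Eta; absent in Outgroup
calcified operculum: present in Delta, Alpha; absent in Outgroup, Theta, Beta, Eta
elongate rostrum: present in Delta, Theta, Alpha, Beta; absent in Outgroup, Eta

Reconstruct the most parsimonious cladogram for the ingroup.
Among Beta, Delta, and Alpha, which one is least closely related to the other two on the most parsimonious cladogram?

Character polarity is set by the outgroup: the derived state is whichever differs from the outgroup's state, so for reduced hind limbs the derived state is 'absent', and for the remaining characters it is 'present'.
reduced hind limbs: derived state 'absent' in Alpha, Beta, and Delta only — synapomorphy for {Alpha, Beta, Delta}.
keeled scales (derived state 'present') is shared by all ingroup taxa — unites the whole ingroup.
calcified operculum (derived state 'present') is shared by Alpha and Delta — a synapomorphy uniting that clade.
elongate rostrum: derived state 'present' in Alpha, Beta, Delta, and Theta only — synapomorphy for {Alpha, Beta, Delta, Theta}.
Most parsimonious ingroup topology: ((((Delta,Alpha),Beta),Theta),Eta).
Alpha and Delta share a more recent common ancestor with each other than either does with Beta, so Beta is the least closely related of the three.

Beta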